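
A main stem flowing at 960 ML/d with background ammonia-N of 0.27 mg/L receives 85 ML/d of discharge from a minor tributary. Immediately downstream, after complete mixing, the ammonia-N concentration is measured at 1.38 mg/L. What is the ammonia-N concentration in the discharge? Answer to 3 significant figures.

Mass balance: 960.0·0.2700 + 85.00·Cₑ = 1045·1.380
→ Cₑ = (1045·1.380 − 960.0·0.2700) / 85.00 = 13.92 mg/L.

13.9 mg/L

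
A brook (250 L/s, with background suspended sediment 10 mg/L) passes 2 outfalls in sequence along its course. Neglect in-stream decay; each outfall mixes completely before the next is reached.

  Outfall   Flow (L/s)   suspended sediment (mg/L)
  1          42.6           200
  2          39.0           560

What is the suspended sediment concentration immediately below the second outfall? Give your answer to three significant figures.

Outfall 1: combined Q = 292.6 L/s; C = (250.0·10.00 + 42.60·200.0)/292.6 = 37.66 mg/L.
Outfall 2: combined Q = 331.6 L/s; C = (292.6·37.66 + 39.00·560.0)/331.6 = 99.10 mg/L.

99.1 mg/L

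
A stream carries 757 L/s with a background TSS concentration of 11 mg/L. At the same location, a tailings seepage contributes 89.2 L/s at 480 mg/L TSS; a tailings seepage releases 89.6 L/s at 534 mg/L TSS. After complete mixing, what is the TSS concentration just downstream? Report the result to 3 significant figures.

106 mg/L

Mixed concentration C = ΣQC/ΣQ = (757.0·11.00 + 89.20·480.0 + 89.60·534.0) / 935.8 = 98990/935.8 = 105.8 mg/L.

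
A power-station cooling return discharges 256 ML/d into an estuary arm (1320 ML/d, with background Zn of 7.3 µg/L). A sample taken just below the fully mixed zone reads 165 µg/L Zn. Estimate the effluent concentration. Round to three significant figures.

Mass balance: 1320·7.300 + 256.0·Cₑ = 1576·165.0
→ Cₑ = (1576·165.0 − 1320·7.300) / 256.0 = 978.1 µg/L.

978 µg/L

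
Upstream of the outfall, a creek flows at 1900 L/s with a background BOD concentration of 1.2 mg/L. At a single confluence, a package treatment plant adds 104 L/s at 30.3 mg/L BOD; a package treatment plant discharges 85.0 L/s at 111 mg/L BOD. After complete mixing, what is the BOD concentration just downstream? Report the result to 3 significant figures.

Mixed concentration C = ΣQC/ΣQ = (1900·1.200 + 104.0·30.30 + 85.00·111.0) / 2089 = 14870/2089 = 7.116 mg/L.

7.12 mg/L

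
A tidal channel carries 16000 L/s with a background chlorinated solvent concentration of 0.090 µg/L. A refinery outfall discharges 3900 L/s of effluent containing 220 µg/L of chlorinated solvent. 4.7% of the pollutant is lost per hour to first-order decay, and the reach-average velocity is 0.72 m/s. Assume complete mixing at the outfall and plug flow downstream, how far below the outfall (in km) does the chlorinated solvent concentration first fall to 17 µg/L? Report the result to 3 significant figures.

Mixed concentration C = ΣQC/ΣQ = (16000·0.09000 + 3900·220.0) / 19900 = 859400/19900 = 43.19 µg/L.
4.7%/h lost → k = −ln(1 − 0.047) = 0.04814 h⁻¹.
Set 43.19·exp(−k·t) = 17 → t = ln(43.19/17)/k = 69720 s = 19.37 h.
Distance = v·t = 0.72·69720 = 50200 m = 50.20 km.

50.2 km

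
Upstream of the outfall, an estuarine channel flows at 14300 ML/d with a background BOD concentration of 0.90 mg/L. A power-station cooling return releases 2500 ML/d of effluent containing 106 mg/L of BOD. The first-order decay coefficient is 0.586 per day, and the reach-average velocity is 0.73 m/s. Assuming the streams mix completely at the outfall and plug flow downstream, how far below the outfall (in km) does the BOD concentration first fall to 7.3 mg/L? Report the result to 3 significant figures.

88.0 km

Mixed concentration C = ΣQC/ΣQ = (14300·0.9000 + 2500·106.0) / 16800 = 277900/16800 = 16.54 mg/L.
Set 16.54·exp(−k·t) = 7.3 → t = ln(16.54/7.3)/k = 120600 s = 33.50 h.
Distance = v·t = 0.73·120600 = 88030 m = 88.03 km.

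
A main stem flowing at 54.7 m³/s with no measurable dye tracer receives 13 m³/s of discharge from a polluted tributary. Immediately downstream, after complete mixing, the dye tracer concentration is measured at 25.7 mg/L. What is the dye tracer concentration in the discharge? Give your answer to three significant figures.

Mass balance: 54.70·0 + 13.00·Cₑ = 67.70·25.70
→ Cₑ = (67.70·25.70 − 54.70·0) / 13.00 = 133.8 mg/L.

134 mg/L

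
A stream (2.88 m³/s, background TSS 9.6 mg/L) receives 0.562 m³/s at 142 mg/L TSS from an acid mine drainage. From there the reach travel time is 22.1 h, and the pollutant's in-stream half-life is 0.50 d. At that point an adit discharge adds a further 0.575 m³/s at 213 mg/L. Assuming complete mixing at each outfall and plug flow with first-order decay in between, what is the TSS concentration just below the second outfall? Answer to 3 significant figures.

38.0 mg/L

Mixed concentration C = ΣQC/ΣQ = (2.880·9.600 + 0.5620·142.0) / 3.442 = 107.5/3.442 = 31.22 mg/L; combined flow 3.442 m³/s.
Half-life 0.50 d → k = ln 2 / 0.50 = 1.386 d⁻¹.
Decay over the reach: 31.22·exp(−kt) = 31.22·0.2790 = 8.710 mg/L.
At the second outfall, C = (3.442·8.710 + 0.5750·213.0) / (3.442 + 0.5750) = 37.95 mg/L.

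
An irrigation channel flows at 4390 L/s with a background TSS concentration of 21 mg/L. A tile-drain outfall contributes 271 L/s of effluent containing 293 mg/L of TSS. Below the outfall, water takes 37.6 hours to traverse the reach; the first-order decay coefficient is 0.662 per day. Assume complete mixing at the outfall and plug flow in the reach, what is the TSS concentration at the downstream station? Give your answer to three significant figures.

Mixed concentration C = ΣQC/ΣQ = (4390·21.00 + 271.0·293.0) / 4661 = 171600/4661 = 36.81 mg/L.
After decay, C = 36.81 × e^(−kt) = 36.81 × 0.3545 = 13.05 mg/L.

13.0 mg/L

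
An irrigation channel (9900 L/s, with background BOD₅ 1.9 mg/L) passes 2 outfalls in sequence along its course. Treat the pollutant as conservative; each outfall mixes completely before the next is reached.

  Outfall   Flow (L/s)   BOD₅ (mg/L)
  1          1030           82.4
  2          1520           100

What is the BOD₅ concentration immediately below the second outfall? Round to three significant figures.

20.5 mg/L

After outfall 1: Q = 9900 + 1030 = 10930 L/s; C = (9900·1.900 + 1030·82.40)/10930 = 9.486 mg/L.
After outfall 2: Q = 10930 + 1520 = 12450 L/s; C = (10930·9.486 + 1520·100.0)/12450 = 20.54 mg/L.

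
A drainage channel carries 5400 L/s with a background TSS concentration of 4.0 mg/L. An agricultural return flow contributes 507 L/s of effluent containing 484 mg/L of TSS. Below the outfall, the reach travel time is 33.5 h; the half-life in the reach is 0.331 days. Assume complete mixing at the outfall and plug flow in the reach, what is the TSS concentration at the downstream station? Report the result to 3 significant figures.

2.43 mg/L

After mixing, C = (5400·4.000 + 507.0·484.0) / 5907 = 267000/5907 = 45.20 mg/L.
Half-life 0.331 d → k = ln 2 / 0.331 = 2.094 d⁻¹.
Decay over the reach: 45.20·exp(−kt) = 45.20·0.05377 = 2.430 mg/L.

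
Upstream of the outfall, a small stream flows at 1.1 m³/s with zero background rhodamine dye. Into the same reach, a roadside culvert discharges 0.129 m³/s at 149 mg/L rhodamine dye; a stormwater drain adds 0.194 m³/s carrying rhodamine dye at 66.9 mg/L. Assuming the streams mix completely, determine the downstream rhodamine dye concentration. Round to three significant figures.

22.6 mg/L

After mixing, C = (1.100·0 + 0.1290·149.0 + 0.1940·66.90) / 1.423 = 32.20/1.423 = 22.63 mg/L.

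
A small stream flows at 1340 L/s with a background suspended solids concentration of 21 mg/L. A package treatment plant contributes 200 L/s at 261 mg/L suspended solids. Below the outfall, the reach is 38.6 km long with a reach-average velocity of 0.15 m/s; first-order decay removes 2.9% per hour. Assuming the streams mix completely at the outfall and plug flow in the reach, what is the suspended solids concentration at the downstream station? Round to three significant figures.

6.37 mg/L

Mixed concentration C = ΣQC/ΣQ = (1340·21.00 + 200.0·261.0) / 1540 = 80340/1540 = 52.17 mg/L.
Travel time t = 38.6·1000 / 0.15 = 257300 s = 71.48 h.
2.9%/h lost → k = −ln(1 − 0.029) = 0.02943 h⁻¹.
Applying C = C₀e^(−kt): 52.17 × 0.1220 = 6.365 mg/L.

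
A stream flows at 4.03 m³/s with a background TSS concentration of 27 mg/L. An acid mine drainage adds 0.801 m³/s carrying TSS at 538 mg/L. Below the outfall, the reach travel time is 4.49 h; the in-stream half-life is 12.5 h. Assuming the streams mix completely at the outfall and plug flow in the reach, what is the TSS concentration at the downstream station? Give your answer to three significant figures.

87.1 mg/L

Mass balance: C = (4.030·27.00 + 0.8010·538.0) / 4.831 = 539.7/4.831 = 111.7 mg/L.
Half-life 12.5 h → k = ln 2 / 12.5 = 0.05545 h⁻¹ = 1.331 d⁻¹.
Decay over the reach: 111.7·exp(−kt) = 111.7·0.7796 = 87.10 mg/L.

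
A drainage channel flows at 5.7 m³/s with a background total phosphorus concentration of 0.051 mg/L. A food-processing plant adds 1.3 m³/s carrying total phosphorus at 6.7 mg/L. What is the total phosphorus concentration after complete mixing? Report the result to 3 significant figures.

1.29 mg/L

Mass balance: C = (5.700·0.05100 + 1.300·6.700) / 7.000 = 9.001/7.000 = 1.286 mg/L.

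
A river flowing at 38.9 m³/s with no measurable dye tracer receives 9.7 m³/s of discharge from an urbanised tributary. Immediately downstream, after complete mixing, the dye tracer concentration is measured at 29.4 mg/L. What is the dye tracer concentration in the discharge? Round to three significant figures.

147 mg/L

Mass balance: 38.90·0 + 9.700·Cₑ = 48.60·29.40
→ Cₑ = (48.60·29.40 − 38.90·0) / 9.700 = 147.3 mg/L.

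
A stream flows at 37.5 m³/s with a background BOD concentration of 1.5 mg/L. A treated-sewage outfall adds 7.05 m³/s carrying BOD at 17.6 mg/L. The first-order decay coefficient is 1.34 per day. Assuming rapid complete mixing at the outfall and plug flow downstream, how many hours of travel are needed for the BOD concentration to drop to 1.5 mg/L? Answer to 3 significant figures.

17.8 h

Mass balance: C = (37.50·1.500 + 7.050·17.60) / 44.55 = 180.3/44.55 = 4.048 mg/L.
4.048·exp(−k·t) = 1.5 → t = ln(4.048/1.5)/k = 64010 s = 17.78 h.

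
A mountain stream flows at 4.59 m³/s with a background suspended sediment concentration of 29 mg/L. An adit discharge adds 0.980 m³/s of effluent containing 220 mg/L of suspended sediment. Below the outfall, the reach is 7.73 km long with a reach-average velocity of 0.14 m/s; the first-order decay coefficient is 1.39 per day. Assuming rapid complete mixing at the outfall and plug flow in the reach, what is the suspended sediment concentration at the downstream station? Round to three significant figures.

25.8 mg/L

Flow-weighted average: C = (4.590·29.00 + 0.9800·220.0) / 5.570 = 348.7/5.570 = 62.61 mg/L.
Travel time t = 7.73·1000 / 0.14 = 55210 s = 15.34 h.
Applying C = C₀e^(−kt): 62.61 × 0.4114 = 25.75 mg/L.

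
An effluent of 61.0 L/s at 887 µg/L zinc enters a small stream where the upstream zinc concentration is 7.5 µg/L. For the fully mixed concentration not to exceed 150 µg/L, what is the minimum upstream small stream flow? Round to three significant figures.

315 L/s

Set C_mix = 150: (Q·7.500 + 61.00·887.0) / (Q + 61.00) = 150
→ Q = 61.00·(887.0 − 150)/(150 − 7.500) = 315.5 L/s.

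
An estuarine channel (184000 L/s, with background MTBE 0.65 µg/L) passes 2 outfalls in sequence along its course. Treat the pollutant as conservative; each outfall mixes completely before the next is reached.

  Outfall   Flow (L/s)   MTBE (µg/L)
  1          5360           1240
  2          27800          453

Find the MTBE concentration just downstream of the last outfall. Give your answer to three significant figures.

89.1 µg/L

Below outfall 1: Q → 189400 L/s, C = (184000·0.6500 + 5360·1240)/189400 = 35.73 µg/L.
Below outfall 2: Q → 217200 L/s, C = (189400·35.73 + 27800·453.0)/217200 = 89.15 µg/L.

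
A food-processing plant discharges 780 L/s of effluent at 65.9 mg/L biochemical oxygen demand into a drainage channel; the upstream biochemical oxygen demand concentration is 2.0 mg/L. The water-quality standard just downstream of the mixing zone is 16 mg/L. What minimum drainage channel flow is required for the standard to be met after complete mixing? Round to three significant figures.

2780 L/s

Set C_mix = 16: (Q·2.000 + 780.0·65.90) / (Q + 780.0) = 16
→ Q = 780.0·(65.90 − 16)/(16 − 2.000) = 2780 L/s.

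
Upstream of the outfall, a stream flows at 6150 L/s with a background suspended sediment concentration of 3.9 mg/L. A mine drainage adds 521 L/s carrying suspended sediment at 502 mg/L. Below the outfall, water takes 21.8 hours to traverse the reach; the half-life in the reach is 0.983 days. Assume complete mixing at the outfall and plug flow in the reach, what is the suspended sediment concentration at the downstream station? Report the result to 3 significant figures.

Conservation of mass: C = (6150·3.900 + 521.0·502.0) / 6671 = 285500/6671 = 42.80 mg/L.
Half-life 0.983 d → k = ln 2 / 0.983 = 0.7051 d⁻¹.
Decay over the reach: 42.80·exp(−kt) = 42.80·0.5270 = 22.56 mg/L.

22.6 mg/L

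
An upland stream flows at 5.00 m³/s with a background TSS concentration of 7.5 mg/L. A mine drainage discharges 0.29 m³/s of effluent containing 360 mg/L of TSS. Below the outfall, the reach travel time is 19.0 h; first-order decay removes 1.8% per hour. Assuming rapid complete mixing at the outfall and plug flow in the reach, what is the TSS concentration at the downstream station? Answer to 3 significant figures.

Mass balance: C = (5.000·7.500 + 0.2900·360.0) / 5.290 = 141.9/5.290 = 26.82 mg/L.
1.8%/h lost → k = −ln(1 − 0.018) = 0.01816 h⁻¹.
First-order decay: C = 26.82·exp(−k·t) = 26.82·0.7081 = 19.00 mg/L.

19.0 mg/L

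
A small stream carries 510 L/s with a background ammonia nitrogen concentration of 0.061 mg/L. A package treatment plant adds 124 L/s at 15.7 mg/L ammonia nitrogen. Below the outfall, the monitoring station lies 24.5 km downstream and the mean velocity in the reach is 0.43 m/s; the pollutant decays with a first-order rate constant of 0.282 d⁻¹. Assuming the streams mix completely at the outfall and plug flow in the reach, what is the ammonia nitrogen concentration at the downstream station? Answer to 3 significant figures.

Mixed concentration C = ΣQC/ΣQ = (510.0·0.06100 + 124.0·15.70) / 634.0 = 1978/634.0 = 3.120 mg/L.
Travel time t = 24.5·1000 / 0.43 = 56980 s = 15.83 h.
After decay, C = 3.120 × e^(−kt) = 3.120 × 0.8303 = 2.590 mg/L.

2.59 mg/L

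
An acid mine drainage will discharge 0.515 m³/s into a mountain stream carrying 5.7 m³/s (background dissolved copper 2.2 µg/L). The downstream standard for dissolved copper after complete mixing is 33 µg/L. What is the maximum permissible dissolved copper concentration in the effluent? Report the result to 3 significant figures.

At the limit, (Qr·Cr + Qe·Cₑ)/(Qr + Qe) = 33:
Cₑ = (6.215·33 − 5.700·2.200) / 0.5150 = 373.9 µg/L.

374 µg/L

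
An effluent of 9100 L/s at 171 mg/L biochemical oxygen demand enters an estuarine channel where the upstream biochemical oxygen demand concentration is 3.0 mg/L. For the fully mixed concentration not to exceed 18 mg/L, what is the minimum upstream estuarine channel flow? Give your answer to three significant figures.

Set C_mix = 18: (Q·3.000 + 9100·171.0) / (Q + 9100) = 18
→ Q = 9100·(171.0 − 18)/(18 − 3.000) = 92820 L/s.

92800 L/s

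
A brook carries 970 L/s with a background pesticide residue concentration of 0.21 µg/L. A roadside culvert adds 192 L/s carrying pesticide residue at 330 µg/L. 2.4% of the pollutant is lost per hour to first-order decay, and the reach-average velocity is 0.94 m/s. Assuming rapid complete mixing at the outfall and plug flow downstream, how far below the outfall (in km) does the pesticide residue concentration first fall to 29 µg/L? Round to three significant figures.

Conservation of mass: C = (970.0·0.2100 + 192.0·330.0) / 1162 = 63560/1162 = 54.70 µg/L.
2.4%/h lost → k = −ln(1 − 0.024) = 0.02429 h⁻¹.
Set 54.70·exp(−k·t) = 29 → t = ln(54.70/29)/k = 94040 s = 26.12 h.
Distance = v·t = 0.94·94040 = 88400 m = 88.40 km.

88.4 km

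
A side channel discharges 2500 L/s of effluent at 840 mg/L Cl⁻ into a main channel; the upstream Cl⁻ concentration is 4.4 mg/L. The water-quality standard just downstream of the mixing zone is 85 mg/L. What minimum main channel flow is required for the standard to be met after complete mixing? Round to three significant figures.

23400 L/s

Set C_mix = 85: (Q·4.400 + 2500·840.0) / (Q + 2500) = 85
→ Q = 2500·(840.0 − 85)/(85 − 4.400) = 23420 L/s.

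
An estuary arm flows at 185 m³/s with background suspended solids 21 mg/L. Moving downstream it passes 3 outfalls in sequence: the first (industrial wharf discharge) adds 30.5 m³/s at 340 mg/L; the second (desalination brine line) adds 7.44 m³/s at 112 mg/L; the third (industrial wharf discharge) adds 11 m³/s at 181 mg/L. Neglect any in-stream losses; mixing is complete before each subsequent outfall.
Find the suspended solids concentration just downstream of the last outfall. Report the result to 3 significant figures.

Below outfall 1: Q → 215.5 m³/s, C = (185.0·21.00 + 30.50·340.0)/215.5 = 66.15 mg/L.
Below outfall 2: Q → 222.9 m³/s, C = (215.5·66.15 + 7.440·112.0)/222.9 = 67.68 mg/L.
Below outfall 3: Q → 233.9 m³/s, C = (222.9·67.68 + 11.00·181.0)/233.9 = 73.01 mg/L.

73.0 mg/L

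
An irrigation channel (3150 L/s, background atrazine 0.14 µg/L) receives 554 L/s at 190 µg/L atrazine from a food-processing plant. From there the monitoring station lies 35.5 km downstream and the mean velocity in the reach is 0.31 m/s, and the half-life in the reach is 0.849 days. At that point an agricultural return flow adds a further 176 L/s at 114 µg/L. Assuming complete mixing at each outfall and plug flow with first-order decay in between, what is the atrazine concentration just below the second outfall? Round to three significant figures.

14.4 µg/L

Mass balance: C = (3150·0.1400 + 554.0·190.0) / 3704 = 105700/3704 = 28.54 µg/L; combined flow 3704 L/s.
Travel time t = 35.5·1000 / 0.31 = 114500 s = 31.81 h.
Half-life 0.849 d → k = ln 2 / 0.849 = 0.8164 d⁻¹.
After decay, C = 28.54 × e^(−kt) = 28.54 × 0.3389 = 9.671 µg/L.
At the second outfall, C = (3704·9.671 + 176.0·114.0) / (3704 + 176.0) = 14.40 µg/L.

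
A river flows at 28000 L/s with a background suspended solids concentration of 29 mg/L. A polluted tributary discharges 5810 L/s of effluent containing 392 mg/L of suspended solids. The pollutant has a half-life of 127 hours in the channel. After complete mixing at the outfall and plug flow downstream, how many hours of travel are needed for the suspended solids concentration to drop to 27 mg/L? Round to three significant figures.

223 h

Mass balance: C = (28000·29.00 + 5810·392.0) / 33810 = 3090000/33810 = 91.38 mg/L.
Half-life 127 h → k = ln 2 / 127 = 0.005458 h⁻¹ = 0.1310 d⁻¹.
91.38·exp(−k·t) = 27 → t = ln(91.38/27)/k = 804200 s = 223.4 h.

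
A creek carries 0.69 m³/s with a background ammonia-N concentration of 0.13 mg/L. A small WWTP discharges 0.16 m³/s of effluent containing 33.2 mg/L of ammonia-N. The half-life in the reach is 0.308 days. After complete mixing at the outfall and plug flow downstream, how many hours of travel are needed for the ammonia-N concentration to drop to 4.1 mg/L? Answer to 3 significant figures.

4.67 h

Mixed concentration C = ΣQC/ΣQ = (0.6900·0.1300 + 0.1600·33.20) / 0.8500 = 5.402/0.8500 = 6.355 mg/L.
Half-life 0.308 d → k = ln 2 / 0.308 = 2.250 d⁻¹.
6.355·exp(−k·t) = 4.1 → t = ln(6.355/4.1)/k = 16830 s = 4.674 h.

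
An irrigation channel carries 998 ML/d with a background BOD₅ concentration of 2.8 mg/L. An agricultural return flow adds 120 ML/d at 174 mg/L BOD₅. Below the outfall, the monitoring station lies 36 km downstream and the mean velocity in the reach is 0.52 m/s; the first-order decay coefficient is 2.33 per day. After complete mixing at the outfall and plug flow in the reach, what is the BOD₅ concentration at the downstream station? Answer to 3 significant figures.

3.27 mg/L

Flow-weighted average: C = (998.0·2.800 + 120.0·174.0) / 1118 = 23670/1118 = 21.18 mg/L.
Travel time t = 36·1000 / 0.52 = 69230 s = 19.23 h.
Applying C = C₀e^(−kt): 21.18 × 0.1546 = 3.274 mg/L.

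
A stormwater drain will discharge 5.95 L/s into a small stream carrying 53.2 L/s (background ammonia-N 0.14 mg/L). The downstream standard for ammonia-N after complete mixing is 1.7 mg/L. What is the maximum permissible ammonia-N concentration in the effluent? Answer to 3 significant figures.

At the limit, (Qr·Cr + Qe·Cₑ)/(Qr + Qe) = 1.7:
Cₑ = (59.15·1.7 − 53.20·0.1400) / 5.950 = 15.65 mg/L.

15.6 mg/L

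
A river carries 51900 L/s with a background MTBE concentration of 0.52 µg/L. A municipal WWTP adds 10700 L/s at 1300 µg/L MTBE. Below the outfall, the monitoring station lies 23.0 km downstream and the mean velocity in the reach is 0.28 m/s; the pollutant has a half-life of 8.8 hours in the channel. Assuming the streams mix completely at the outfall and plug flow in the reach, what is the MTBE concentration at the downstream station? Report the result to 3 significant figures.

Mixed concentration C = ΣQC/ΣQ = (51900·0.5200 + 10700·1300) / 62600 = 13940000/62600 = 222.6 µg/L.
Travel time t = 23.0·1000 / 0.28 = 82140 s = 22.82 h.
Half-life 8.8 h → k = ln 2 / 8.8 = 0.07877 h⁻¹ = 1.890 d⁻¹.
After decay, C = 222.6 × e^(−kt) = 222.6 × 0.1658 = 36.90 µg/L.

36.9 µg/L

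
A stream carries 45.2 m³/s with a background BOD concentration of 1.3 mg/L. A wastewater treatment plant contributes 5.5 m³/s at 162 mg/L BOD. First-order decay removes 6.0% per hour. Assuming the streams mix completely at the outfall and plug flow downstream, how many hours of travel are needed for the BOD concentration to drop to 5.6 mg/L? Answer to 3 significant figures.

After mixing, C = (45.20·1.300 + 5.500·162.0) / 50.70 = 949.8/50.70 = 18.73 mg/L.
6.0%/h lost → k = −ln(1 − 0.06) = 0.06188 h⁻¹.
18.73·exp(−k·t) = 5.6 → t = ln(18.73/5.6)/k = 70260 s = 19.52 h.

19.5 h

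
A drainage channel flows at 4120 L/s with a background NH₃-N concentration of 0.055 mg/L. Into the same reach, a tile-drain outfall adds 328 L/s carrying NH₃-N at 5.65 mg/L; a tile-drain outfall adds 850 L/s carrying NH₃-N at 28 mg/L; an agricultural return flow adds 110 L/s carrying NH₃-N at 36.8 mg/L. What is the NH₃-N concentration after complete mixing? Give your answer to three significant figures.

5.53 mg/L

Flow-weighted average: C = (4120·0.05500 + 328.0·5.650 + 850.0·28.00 + 110.0·36.80) / 5408 = 29930/5408 = 5.534 mg/L.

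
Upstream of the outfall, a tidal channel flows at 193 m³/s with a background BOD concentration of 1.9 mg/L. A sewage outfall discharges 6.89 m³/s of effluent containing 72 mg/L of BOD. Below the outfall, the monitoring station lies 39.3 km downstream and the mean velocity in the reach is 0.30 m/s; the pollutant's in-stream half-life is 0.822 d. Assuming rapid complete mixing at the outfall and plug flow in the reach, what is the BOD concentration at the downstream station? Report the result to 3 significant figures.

1.20 mg/L

After mixing, C = (193.0·1.900 + 6.890·72.00) / 199.9 = 862.8/199.9 = 4.316 mg/L.
Travel time t = 39.3·1000 / 0.30 = 131000 s = 36.39 h.
Half-life 0.822 d → k = ln 2 / 0.822 = 0.8432 d⁻¹.
After decay, C = 4.316 × e^(−kt) = 4.316 × 0.2784 = 1.202 mg/L.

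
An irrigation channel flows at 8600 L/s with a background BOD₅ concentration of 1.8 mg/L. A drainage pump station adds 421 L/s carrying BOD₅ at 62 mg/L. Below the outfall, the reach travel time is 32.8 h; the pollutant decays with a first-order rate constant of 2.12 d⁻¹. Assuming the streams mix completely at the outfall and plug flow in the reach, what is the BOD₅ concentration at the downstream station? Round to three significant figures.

0.254 mg/L

Mixed concentration C = ΣQC/ΣQ = (8600·1.800 + 421.0·62.00) / 9021 = 41580/9021 = 4.609 mg/L.
Applying C = C₀e^(−kt): 4.609 × 0.05517 = 0.2543 mg/L.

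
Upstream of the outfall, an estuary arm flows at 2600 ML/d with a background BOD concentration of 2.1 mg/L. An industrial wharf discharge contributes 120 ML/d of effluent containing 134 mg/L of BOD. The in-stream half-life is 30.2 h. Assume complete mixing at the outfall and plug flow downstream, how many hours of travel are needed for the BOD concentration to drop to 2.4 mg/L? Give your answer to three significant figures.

52.0 h

Flow-weighted average: C = (2600·2.100 + 120.0·134.0) / 2720 = 21540/2720 = 7.919 mg/L.
Half-life 30.2 h → k = ln 2 / 30.2 = 0.02295 h⁻¹ = 0.5508 d⁻¹.
7.919·exp(−k·t) = 2.4 → t = ln(7.919/2.4)/k = 187200 s = 52.01 h.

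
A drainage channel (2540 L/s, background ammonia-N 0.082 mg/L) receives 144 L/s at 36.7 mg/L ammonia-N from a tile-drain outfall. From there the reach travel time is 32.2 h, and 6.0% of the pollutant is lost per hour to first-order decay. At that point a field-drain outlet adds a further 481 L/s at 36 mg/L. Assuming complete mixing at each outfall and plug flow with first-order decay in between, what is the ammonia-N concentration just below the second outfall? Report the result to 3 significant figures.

5.71 mg/L

Conservation of mass: C = (2540·0.08200 + 144.0·36.70) / 2684 = 5493/2684 = 2.047 mg/L; combined flow 2684 L/s.
6.0%/h lost → k = −ln(1 − 0.06) = 0.06188 h⁻¹.
Applying C = C₀e^(−kt): 2.047 × 0.1364 = 0.2791 mg/L.
Second outfall: C = (2684·0.2791 + 481.0·36.00)/3165 = 5.708 mg/L.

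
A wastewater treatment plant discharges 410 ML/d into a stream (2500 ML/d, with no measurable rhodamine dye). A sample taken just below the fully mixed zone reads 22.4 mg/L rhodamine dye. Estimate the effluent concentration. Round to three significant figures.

159 mg/L

Mass balance: 2500·0 + 410.0·Cₑ = 2910·22.40
→ Cₑ = (2910·22.40 − 2500·0) / 410.0 = 159.0 mg/L.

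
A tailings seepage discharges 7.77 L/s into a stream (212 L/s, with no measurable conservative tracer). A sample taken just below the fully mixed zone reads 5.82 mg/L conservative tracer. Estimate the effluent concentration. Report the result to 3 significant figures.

Mass balance: 212.0·0 + 7.770·Cₑ = 219.8·5.820
→ Cₑ = (219.8·5.820 − 212.0·0) / 7.770 = 164.6 mg/L.

165 mg/L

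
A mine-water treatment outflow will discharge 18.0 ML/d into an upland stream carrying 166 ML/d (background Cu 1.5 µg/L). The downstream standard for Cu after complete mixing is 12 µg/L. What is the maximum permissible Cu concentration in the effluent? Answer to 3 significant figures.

At the limit, (Qr·Cr + Qe·Cₑ)/(Qr + Qe) = 12:
Cₑ = (184.0·12 − 166.0·1.500) / 18.00 = 108.8 µg/L.

109 µg/L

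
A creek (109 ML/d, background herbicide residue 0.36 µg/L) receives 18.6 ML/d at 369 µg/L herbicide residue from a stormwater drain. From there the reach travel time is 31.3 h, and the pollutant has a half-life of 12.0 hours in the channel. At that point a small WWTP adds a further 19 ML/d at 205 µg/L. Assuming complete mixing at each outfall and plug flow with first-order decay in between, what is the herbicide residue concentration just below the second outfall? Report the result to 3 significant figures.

After mixing, C = (109.0·0.3600 + 18.60·369.0) / 127.6 = 6903/127.6 = 54.10 µg/L; combined flow 127.6 ML/d.
Half-life 12.0 h → k = ln 2 / 12.0 = 0.05776 h⁻¹ = 1.386 d⁻¹.
After decay, C = 54.10 × e^(−kt) = 54.10 × 0.1640 = 8.871 µg/L.
Second outfall: C = (127.6·8.871 + 19.00·205.0)/146.6 = 34.29 µg/L.

34.3 µg/L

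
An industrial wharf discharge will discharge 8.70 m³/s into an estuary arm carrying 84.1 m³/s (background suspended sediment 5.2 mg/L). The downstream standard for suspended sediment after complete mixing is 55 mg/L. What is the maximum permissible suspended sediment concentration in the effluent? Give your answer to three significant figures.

At the limit, (Qr·Cr + Qe·Cₑ)/(Qr + Qe) = 55:
Cₑ = (92.80·55 − 84.10·5.200) / 8.700 = 536.4 mg/L.

536 mg/L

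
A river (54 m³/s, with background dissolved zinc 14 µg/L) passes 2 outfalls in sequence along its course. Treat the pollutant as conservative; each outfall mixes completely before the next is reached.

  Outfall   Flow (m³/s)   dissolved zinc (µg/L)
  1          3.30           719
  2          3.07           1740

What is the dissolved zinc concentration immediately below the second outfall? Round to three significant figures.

140 µg/L

Below outfall 1: Q → 57.30 m³/s, C = (54.00·14.00 + 3.300·719.0)/57.30 = 54.60 µg/L.
Below outfall 2: Q → 60.37 m³/s, C = (57.30·54.60 + 3.070·1740)/60.37 = 140.3 µg/L.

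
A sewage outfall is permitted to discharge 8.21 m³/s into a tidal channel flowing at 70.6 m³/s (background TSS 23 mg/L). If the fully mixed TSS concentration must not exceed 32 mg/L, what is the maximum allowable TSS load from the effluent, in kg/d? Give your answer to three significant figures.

77600 kg/d

Mass balance at the limit: 70.60·23.00 + 8.210·Cₑ = 78.81·32 → Cₑ = 109.4 mg/L.
Load = 8.210 m³/s × 109.4 g/m³ × 86 400 s/d = 77600 kg/d.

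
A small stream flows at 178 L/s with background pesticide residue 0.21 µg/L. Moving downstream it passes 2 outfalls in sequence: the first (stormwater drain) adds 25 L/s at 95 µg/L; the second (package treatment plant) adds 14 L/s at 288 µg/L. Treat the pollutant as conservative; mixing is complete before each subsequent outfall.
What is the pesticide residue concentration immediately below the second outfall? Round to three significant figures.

29.7 µg/L

Below outfall 1: Q → 203.0 L/s, C = (178.0·0.2100 + 25.00·95.00)/203.0 = 11.88 µg/L.
Below outfall 2: Q → 217.0 L/s, C = (203.0·11.88 + 14.00·288.0)/217.0 = 29.70 µg/L.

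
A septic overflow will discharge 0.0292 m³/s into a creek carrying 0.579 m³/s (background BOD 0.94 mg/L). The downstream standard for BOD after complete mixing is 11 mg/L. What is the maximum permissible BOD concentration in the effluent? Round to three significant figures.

210 mg/L

At the limit, (Qr·Cr + Qe·Cₑ)/(Qr + Qe) = 11:
Cₑ = (0.6082·11 − 0.5790·0.9400) / 0.02920 = 210.5 mg/L.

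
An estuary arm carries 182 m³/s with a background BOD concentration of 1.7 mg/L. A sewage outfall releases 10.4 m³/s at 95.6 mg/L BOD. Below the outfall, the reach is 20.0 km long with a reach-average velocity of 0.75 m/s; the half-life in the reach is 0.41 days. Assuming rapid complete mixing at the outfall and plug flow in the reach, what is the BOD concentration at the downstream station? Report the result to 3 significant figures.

Mass balance: C = (182.0·1.700 + 10.40·95.60) / 192.4 = 1304/192.4 = 6.776 mg/L.
Travel time t = 20.0·1000 / 0.75 = 26670 s = 7.407 h.
Half-life 0.41 d → k = ln 2 / 0.41 = 1.691 d⁻¹.
Applying C = C₀e^(−kt): 6.776 × 0.5935 = 4.021 mg/L.

4.02 mg/L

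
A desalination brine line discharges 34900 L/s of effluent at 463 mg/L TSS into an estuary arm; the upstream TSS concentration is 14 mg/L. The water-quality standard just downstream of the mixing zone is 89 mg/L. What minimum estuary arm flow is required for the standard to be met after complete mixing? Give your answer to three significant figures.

Set C_mix = 89: (Q·14.00 + 34900·463.0) / (Q + 34900) = 89
→ Q = 34900·(463.0 − 89)/(89 − 14.00) = 174000 L/s.

174000 L/s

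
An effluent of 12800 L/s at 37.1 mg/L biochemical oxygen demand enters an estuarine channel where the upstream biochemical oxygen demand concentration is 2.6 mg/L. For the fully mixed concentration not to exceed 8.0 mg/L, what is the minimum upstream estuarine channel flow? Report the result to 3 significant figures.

69000 L/s

Set C_mix = 8.0: (Q·2.600 + 12800·37.10) / (Q + 12800) = 8.0
→ Q = 12800·(37.10 − 8.0)/(8.0 − 2.600) = 68980 L/s.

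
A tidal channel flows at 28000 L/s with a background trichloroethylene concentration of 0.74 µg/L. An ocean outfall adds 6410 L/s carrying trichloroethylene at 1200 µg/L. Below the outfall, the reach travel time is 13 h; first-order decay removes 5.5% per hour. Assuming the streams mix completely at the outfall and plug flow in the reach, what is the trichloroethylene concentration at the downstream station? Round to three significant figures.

107 µg/L

After mixing, C = (28000·0.7400 + 6410·1200) / 34410 = 7713000/34410 = 224.1 µg/L.
5.5%/h lost → k = −ln(1 − 0.055) = 0.05657 h⁻¹.
Decay over the reach: 224.1·exp(−kt) = 224.1·0.4793 = 107.4 µg/L.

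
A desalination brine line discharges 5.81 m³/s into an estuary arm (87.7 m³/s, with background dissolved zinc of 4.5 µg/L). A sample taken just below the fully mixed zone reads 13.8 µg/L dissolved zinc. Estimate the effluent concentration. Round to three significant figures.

154 µg/L

Mass balance: 87.70·4.500 + 5.810·Cₑ = 93.51·13.80
→ Cₑ = (93.51·13.80 − 87.70·4.500) / 5.810 = 154.2 µg/L.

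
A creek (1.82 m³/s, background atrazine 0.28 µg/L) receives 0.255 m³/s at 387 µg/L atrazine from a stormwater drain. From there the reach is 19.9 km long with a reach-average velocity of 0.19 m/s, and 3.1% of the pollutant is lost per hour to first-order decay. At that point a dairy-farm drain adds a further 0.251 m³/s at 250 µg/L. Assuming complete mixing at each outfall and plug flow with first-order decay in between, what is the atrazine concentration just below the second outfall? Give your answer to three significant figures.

Mass balance: C = (1.820·0.2800 + 0.2550·387.0) / 2.075 = 99.19/2.075 = 47.80 µg/L; combined flow 2.075 m³/s.
Travel time t = 19.9·1000 / 0.19 = 104700 s = 29.09 h.
3.1%/h lost → k = −ln(1 − 0.031) = 0.03149 h⁻¹.
Applying C = C₀e^(−kt): 47.80 × 0.4000 = 19.12 µg/L.
At the second outfall, C = (2.075·19.12 + 0.2510·250.0) / (2.075 + 0.2510) = 44.04 µg/L.

44.0 µg/L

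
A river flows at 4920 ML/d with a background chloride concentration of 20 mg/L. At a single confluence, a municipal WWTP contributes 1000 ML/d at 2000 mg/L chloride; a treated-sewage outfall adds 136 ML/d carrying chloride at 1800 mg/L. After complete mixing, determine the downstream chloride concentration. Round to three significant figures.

After mixing, C = (4920·20.00 + 1000·2000 + 136.0·1800) / 6056 = 2343000/6056 = 386.9 mg/L.

387 mg/L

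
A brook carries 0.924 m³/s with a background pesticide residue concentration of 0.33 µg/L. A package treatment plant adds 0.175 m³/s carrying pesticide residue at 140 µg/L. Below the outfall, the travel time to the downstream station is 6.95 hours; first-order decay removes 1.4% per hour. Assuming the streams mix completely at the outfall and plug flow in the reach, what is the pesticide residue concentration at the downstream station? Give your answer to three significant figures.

Mass balance: C = (0.9240·0.3300 + 0.1750·140.0) / 1.099 = 24.80/1.099 = 22.57 µg/L.
1.4%/h lost → k = −ln(1 − 0.014) = 0.01410 h⁻¹.
Applying C = C₀e^(−kt): 22.57 × 0.9067 = 20.46 µg/L.

20.5 µg/L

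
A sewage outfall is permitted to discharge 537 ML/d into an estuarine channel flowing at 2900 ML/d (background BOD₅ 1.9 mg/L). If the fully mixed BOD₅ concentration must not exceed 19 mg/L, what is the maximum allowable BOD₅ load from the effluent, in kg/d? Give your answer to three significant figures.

59800 kg/d

Mass balance at the limit: 2900·1.900 + 537.0·Cₑ = 3437·19 → Cₑ = 111.3 mg/L.
537.0 ML/d = 6.215 m³/s. Load = 6.215 m³/s × 111.3 g/m³ × 86 400 s/d = 59790 kg/d.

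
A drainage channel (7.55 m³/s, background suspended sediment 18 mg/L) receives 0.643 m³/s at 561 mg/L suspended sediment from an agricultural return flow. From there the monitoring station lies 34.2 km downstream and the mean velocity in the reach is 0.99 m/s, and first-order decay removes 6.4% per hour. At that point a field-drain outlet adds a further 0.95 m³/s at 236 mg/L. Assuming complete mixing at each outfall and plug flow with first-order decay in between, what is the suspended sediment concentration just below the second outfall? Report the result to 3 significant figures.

Mixed concentration C = ΣQC/ΣQ = (7.550·18.00 + 0.6430·561.0) / 8.193 = 496.6/8.193 = 60.62 mg/L; combined flow 8.193 m³/s.
Travel time t = 34.2·1000 / 0.99 = 34550 s = 9.596 h.
6.4%/h lost → k = −ln(1 − 0.064) = 0.06614 h⁻¹.
Decay over the reach: 60.62·exp(−kt) = 60.62·0.5301 = 32.13 mg/L.
At the second outfall, C = (8.193·32.13 + 0.9500·236.0) / (8.193 + 0.9500) = 53.32 mg/L.

53.3 mg/L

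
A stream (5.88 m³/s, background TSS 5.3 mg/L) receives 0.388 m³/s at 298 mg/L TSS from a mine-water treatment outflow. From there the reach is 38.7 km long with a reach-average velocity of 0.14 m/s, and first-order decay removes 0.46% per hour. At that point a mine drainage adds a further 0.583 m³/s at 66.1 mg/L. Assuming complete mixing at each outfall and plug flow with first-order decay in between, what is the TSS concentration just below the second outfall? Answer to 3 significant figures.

Mass balance: C = (5.880·5.300 + 0.3880·298.0) / 6.268 = 146.8/6.268 = 23.42 mg/L; combined flow 6.268 m³/s.
Travel time t = 38.7·1000 / 0.14 = 276400 s = 76.79 h.
0.46%/h lost → k = −ln(1 − 0.0046) = 0.004611 h⁻¹.
After decay, C = 23.42 × e^(−kt) = 23.42 × 0.7019 = 16.44 mg/L.
At the second outfall, C = (6.268·16.44 + 0.5830·66.10) / (6.268 + 0.5830) = 20.66 mg/L.

20.7 mg/L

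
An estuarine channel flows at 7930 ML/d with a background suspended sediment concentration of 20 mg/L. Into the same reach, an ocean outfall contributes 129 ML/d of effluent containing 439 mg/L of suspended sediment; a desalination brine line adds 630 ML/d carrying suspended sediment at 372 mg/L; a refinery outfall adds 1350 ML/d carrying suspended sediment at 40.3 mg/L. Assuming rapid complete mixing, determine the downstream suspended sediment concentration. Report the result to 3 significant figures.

50.2 mg/L

Conservation of mass: C = (7930·20.00 + 129.0·439.0 + 630.0·372.0 + 1350·40.30) / 10040 = 504000/10040 = 50.20 mg/L.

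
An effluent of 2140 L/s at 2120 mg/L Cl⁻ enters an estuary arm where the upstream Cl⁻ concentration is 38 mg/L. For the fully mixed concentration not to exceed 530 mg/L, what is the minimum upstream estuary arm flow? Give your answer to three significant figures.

6920 L/s

Set C_mix = 530: (Q·38.00 + 2140·2120) / (Q + 2140) = 530
→ Q = 2140·(2120 − 530)/(530 − 38.00) = 6916 L/s.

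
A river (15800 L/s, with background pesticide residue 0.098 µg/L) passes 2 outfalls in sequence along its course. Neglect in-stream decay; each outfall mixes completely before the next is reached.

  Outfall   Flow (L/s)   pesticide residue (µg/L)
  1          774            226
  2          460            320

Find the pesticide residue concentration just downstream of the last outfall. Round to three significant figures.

Outfall 1: combined Q = 16570 L/s; C = (15800·0.09800 + 774.0·226.0)/16570 = 10.65 µg/L.
Outfall 2: combined Q = 17030 L/s; C = (16570·10.65 + 460.0·320.0)/17030 = 19.00 µg/L.

19.0 µg/L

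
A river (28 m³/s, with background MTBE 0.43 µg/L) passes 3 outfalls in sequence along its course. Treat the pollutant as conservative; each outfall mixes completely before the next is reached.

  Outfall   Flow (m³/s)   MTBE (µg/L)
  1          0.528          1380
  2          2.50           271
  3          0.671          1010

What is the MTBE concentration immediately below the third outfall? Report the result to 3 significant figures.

After outfall 1: Q = 28.00 + 0.5280 = 28.53 m³/s; C = (28.00·0.4300 + 0.5280·1380)/28.53 = 25.96 µg/L.
After outfall 2: Q = 28.53 + 2.500 = 31.03 m³/s; C = (28.53·25.96 + 2.500·271.0)/31.03 = 45.71 µg/L.
After outfall 3: Q = 31.03 + 0.6710 = 31.70 m³/s; C = (31.03·45.71 + 0.6710·1010)/31.70 = 66.12 µg/L.

66.1 µg/L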